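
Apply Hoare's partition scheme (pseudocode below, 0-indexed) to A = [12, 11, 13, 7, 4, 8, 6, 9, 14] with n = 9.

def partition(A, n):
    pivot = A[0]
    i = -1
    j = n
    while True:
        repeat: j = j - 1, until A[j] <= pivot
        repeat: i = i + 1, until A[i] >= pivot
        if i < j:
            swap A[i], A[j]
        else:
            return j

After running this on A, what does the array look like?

pivot = A[0] = 12; i = -1, j = 9
j→7 (A[7]=9≤12), i→0 (A[0]=12≥12); i<j, swap → [9, 11, 13, 7, 4, 8, 6, 12, 14]
j→6 (A[6]=6≤12), i→2 (A[2]=13≥12); i<j, swap → [9, 11, 6, 7, 4, 8, 13, 12, 14]
j→5, i→6; i≥j, return j=5. A = [9, 11, 6, 7, 4, 8, 13, 12, 14]

[9, 11, 6, 7, 4, 8, 13, 12, 14]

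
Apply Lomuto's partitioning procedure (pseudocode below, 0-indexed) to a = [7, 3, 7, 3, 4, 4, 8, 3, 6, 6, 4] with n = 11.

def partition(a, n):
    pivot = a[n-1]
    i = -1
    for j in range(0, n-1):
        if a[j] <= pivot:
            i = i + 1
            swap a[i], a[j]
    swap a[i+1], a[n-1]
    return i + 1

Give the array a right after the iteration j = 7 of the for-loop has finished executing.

pivot = a[10] = 4; i = -1
j=0: a[0]=7 > 4 → no swap
j=1: a[1]=3 ≤ 4 → i=0, swap a[0],a[1] → [3, 7, 7, 3, 4, 4, 8, 3, 6, 6, 4]
j=2: a[2]=7 > 4 → no swap
j=3: a[3]=3 ≤ 4 → i=1, swap a[1],a[3] → [3, 3, 7, 7, 4, 4, 8, 3, 6, 6, 4]
j=4: a[4]=4 ≤ 4 → i=2, swap a[2],a[4] → [3, 3, 4, 7, 7, 4, 8, 3, 6, 6, 4]
j=5: a[5]=4 ≤ 4 → i=3, swap a[3],a[5] → [3, 3, 4, 4, 7, 7, 8, 3, 6, 6, 4]
j=6: a[6]=8 > 4 → no swap
j=7: a[7]=3 ≤ 4 → i=4, swap a[4],a[7] → [3, 3, 4, 4, 3, 7, 8, 7, 6, 6, 4]
(after j=7) a = [3, 3, 4, 4, 3, 7, 8, 7, 6, 6, 4]

[3, 3, 4, 4, 3, 7, 8, 7, 6, 6, 4]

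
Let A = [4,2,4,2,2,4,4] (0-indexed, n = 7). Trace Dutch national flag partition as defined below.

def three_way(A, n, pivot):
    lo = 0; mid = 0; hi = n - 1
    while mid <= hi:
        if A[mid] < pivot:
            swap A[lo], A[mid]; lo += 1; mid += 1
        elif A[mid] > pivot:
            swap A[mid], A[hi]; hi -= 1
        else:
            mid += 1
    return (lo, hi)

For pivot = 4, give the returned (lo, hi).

lo=0 mid=0 hi=6
4=4: mid=1
2<4: swap(0,1), lo=1 mid=2 ⇒ [2,4,4,2,2,4,4]
4=4: mid=3
2<4: swap(1,3), lo=2 mid=4 ⇒ [2,2,4,4,2,4,4]
2<4: swap(2,4), lo=3 mid=5 ⇒ [2,2,2,4,4,4,4]
4=4: mid=6
4=4: mid=7
done. lo=3 hi=6; A=[2,2,2,4,4,4,4]

(3, 6)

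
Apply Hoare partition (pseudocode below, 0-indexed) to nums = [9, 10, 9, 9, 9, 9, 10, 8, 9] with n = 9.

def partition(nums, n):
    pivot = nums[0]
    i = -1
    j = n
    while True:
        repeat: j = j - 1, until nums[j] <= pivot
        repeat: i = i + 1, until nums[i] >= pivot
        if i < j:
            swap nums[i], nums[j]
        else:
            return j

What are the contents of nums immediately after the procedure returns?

[9, 8, 9, 9, 9, 9, 10, 10, 9]

pivot = nums[0] = 9; i = -1, j = 9
j→8 (nums[8]=9≤9), i→0 (nums[0]=9≥9); i<j, swap → [9, 10, 9, 9, 9, 9, 10, 8, 9]
j→7 (nums[7]=8≤9), i→1 (nums[1]=10≥9); i<j, swap → [9, 8, 9, 9, 9, 9, 10, 10, 9]
j→5 (nums[5]=9≤9), i→2 (nums[2]=9≥9); i<j, swap → [9, 8, 9, 9, 9, 9, 10, 10, 9]
j→4 (nums[4]=9≤9), i→3 (nums[3]=9≥9); i<j, swap → [9, 8, 9, 9, 9, 9, 10, 10, 9]
j→3, i→4; i≥j, return j=3. nums = [9, 8, 9, 9, 9, 9, 10, 10, 9]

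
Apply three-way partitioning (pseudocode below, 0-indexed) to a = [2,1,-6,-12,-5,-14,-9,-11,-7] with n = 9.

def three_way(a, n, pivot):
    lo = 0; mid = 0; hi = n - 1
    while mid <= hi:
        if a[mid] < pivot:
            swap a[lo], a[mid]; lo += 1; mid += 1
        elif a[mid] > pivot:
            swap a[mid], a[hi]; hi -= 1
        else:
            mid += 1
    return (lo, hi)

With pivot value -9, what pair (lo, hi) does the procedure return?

lo=0 mid=0 hi=8
2>-9: swap(0,8), hi=7 ⇒ [-7,1,-6,-12,-5,-14,-9,-11,2]
-7>-9: swap(0,7), hi=6 ⇒ [-11,1,-6,-12,-5,-14,-9,-7,2]
-11<-9: swap(0,0), lo=1 mid=1 ⇒ [-11,1,-6,-12,-5,-14,-9,-7,2]
1>-9: swap(1,6), hi=5 ⇒ [-11,-9,-6,-12,-5,-14,1,-7,2]
-9=-9: mid=2
-6>-9: swap(2,5), hi=4 ⇒ [-11,-9,-14,-12,-5,-6,1,-7,2]
-14<-9: swap(1,2), lo=2 mid=3 ⇒ [-11,-14,-9,-12,-5,-6,1,-7,2]
-12<-9: swap(2,3), lo=3 mid=4 ⇒ [-11,-14,-12,-9,-5,-6,1,-7,2]
-5>-9: swap(4,4), hi=3 ⇒ [-11,-14,-12,-9,-5,-6,1,-7,2]
done. lo=3 hi=3; a=[-11,-14,-12,-9,-5,-6,1,-7,2]

(3, 3)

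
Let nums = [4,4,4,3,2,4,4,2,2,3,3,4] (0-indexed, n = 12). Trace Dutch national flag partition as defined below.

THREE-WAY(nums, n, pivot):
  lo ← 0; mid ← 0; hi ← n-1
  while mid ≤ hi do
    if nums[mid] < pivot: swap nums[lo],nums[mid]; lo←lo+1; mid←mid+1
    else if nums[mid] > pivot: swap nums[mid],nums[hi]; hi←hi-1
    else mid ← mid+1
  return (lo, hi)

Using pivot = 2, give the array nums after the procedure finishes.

pivot = 2; lo=0, mid=0, hi=11
nums[mid]=4>2: swap nums[0],nums[11]; hi=10 → [4,4,4,3,2,4,4,2,2,3,3,4]
nums[mid]=4>2: swap nums[0],nums[10]; hi=9 → [3,4,4,3,2,4,4,2,2,3,4,4]
nums[mid]=3>2: swap nums[0],nums[9]; hi=8 → [3,4,4,3,2,4,4,2,2,3,4,4]
nums[mid]=3>2: swap nums[0],nums[8]; hi=7 → [2,4,4,3,2,4,4,2,3,3,4,4]
nums[mid]=2=2: mid=1
nums[mid]=4>2: swap nums[1],nums[7]; hi=6 → [2,2,4,3,2,4,4,4,3,3,4,4]
nums[mid]=2=2: mid=2
nums[mid]=4>2: swap nums[2],nums[6]; hi=5 → [2,2,4,3,2,4,4,4,3,3,4,4]
nums[mid]=4>2: swap nums[2],nums[5]; hi=4 → [2,2,4,3,2,4,4,4,3,3,4,4]
nums[mid]=4>2: swap nums[2],nums[4]; hi=3 → [2,2,2,3,4,4,4,4,3,3,4,4]
nums[mid]=2=2: mid=3
nums[mid]=3>2: swap nums[3],nums[3]; hi=2 → [2,2,2,3,4,4,4,4,3,3,4,4]
end: lo=0, hi=2; nums = [2,2,2,3,4,4,4,4,3,3,4,4]

[2,2,2,3,4,4,4,4,3,3,4,4]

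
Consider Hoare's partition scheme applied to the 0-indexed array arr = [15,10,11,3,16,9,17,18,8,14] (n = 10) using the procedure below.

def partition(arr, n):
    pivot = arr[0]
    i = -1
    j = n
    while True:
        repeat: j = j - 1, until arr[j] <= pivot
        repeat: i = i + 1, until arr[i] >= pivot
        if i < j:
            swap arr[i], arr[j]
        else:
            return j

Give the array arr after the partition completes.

pivot = arr[0] = 15; i = -1, j = 10
j→9 (arr[9]=14≤15), i→0 (arr[0]=15≥15); i<j, swap → [14,10,11,3,16,9,17,18,8,15]
j→8 (arr[8]=8≤15), i→4 (arr[4]=16≥15); i<j, swap → [14,10,11,3,8,9,17,18,16,15]
j→5, i→6; i≥j, return j=5. arr = [14,10,11,3,8,9,17,18,16,15]

[14,10,11,3,8,9,17,18,16,15]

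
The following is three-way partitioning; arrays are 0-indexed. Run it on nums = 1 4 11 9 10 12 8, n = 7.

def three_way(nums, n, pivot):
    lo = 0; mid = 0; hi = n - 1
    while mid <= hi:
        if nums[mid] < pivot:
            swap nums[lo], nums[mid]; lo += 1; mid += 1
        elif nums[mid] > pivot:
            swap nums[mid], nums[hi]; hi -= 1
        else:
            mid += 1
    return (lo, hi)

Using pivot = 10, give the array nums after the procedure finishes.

1 4 8 9 10 12 11

lo=0 mid=0 hi=6
1<10: swap(0,0), lo=1 mid=1 ⇒ 1 4 11 9 10 12 8
4<10: swap(1,1), lo=2 mid=2 ⇒ 1 4 11 9 10 12 8
11>10: swap(2,6), hi=5 ⇒ 1 4 8 9 10 12 11
8<10: swap(2,2), lo=3 mid=3 ⇒ 1 4 8 9 10 12 11
9<10: swap(3,3), lo=4 mid=4 ⇒ 1 4 8 9 10 12 11
10=10: mid=5
12>10: swap(5,5), hi=4 ⇒ 1 4 8 9 10 12 11
done. lo=4 hi=4; nums=1 4 8 9 10 12 11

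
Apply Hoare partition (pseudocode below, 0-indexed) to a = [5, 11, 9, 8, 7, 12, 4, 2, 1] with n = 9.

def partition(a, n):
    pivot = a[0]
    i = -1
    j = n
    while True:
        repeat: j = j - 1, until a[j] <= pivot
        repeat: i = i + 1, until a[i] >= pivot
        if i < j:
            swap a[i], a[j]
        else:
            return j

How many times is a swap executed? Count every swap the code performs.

3

pivot=5
j stops at 8 (1), i stops at 0 (5); swap ⇒ [1, 11, 9, 8, 7, 12, 4, 2, 5]
j stops at 7 (2), i stops at 1 (11); swap ⇒ [1, 2, 9, 8, 7, 12, 4, 11, 5]
j stops at 6 (4), i stops at 2 (9); swap ⇒ [1, 2, 4, 8, 7, 12, 9, 11, 5]
j stops at 2, i stops at 3; i≥j ⇒ return 2. a=[1, 2, 4, 8, 7, 12, 9, 11, 5]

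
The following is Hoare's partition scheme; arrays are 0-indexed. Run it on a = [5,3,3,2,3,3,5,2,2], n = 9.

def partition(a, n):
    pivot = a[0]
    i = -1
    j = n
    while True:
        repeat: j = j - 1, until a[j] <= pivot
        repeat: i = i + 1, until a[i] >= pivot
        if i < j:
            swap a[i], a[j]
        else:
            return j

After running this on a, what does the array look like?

[2,3,3,2,3,3,2,5,5]

pivot = a[0] = 5; i = -1, j = 9
j→8 (a[8]=2≤5), i→0 (a[0]=5≥5); i<j, swap → [2,3,3,2,3,3,5,2,5]
j→7 (a[7]=2≤5), i→6 (a[6]=5≥5); i<j, swap → [2,3,3,2,3,3,2,5,5]
j→6, i→7; i≥j, return j=6. a = [2,3,3,2,3,3,2,5,5]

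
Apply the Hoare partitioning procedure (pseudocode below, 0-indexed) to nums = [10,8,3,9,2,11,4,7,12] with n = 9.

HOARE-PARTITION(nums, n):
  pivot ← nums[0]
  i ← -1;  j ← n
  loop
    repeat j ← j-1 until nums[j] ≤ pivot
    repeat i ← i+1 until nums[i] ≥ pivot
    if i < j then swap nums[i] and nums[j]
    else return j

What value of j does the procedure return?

pivot = nums[0] = 10; i = -1, j = 9
j→7 (nums[7]=7≤10), i→0 (nums[0]=10≥10); i<j, swap → [7,8,3,9,2,11,4,10,12]
j→6 (nums[6]=4≤10), i→5 (nums[5]=11≥10); i<j, swap → [7,8,3,9,2,4,11,10,12]
j→5, i→6; i≥j, return j=5. nums = [7,8,3,9,2,4,11,10,12]

5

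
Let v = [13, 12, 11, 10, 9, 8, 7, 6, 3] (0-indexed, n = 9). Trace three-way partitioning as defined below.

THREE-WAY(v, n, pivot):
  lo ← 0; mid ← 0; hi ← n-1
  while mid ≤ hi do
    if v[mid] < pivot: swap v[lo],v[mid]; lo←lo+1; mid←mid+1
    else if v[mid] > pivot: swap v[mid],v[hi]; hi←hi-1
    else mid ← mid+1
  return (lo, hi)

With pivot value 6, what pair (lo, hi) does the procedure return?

(1, 1)

pivot = 6; lo=0, mid=0, hi=8
v[mid]=13>6: swap v[0],v[8]; hi=7 → [3, 12, 11, 10, 9, 8, 7, 6, 13]
v[mid]=3<6: swap v[0],v[0]; lo=1,mid=1 → [3, 12, 11, 10, 9, 8, 7, 6, 13]
v[mid]=12>6: swap v[1],v[7]; hi=6 → [3, 6, 11, 10, 9, 8, 7, 12, 13]
v[mid]=6=6: mid=2
v[mid]=11>6: swap v[2],v[6]; hi=5 → [3, 6, 7, 10, 9, 8, 11, 12, 13]
v[mid]=7>6: swap v[2],v[5]; hi=4 → [3, 6, 8, 10, 9, 7, 11, 12, 13]
v[mid]=8>6: swap v[2],v[4]; hi=3 → [3, 6, 9, 10, 8, 7, 11, 12, 13]
v[mid]=9>6: swap v[2],v[3]; hi=2 → [3, 6, 10, 9, 8, 7, 11, 12, 13]
v[mid]=10>6: swap v[2],v[2]; hi=1 → [3, 6, 10, 9, 8, 7, 11, 12, 13]
end: lo=1, hi=1; v = [3, 6, 10, 9, 8, 7, 11, 12, 13]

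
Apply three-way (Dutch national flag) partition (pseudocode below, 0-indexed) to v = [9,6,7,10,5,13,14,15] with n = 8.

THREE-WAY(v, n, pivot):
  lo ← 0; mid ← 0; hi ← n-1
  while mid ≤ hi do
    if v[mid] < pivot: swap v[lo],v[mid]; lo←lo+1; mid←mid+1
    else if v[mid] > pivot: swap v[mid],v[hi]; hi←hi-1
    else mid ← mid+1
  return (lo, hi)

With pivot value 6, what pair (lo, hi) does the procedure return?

(1, 1)

lo=0 mid=0 hi=7
9>6: swap(0,7), hi=6 ⇒ [15,6,7,10,5,13,14,9]
15>6: swap(0,6), hi=5 ⇒ [14,6,7,10,5,13,15,9]
14>6: swap(0,5), hi=4 ⇒ [13,6,7,10,5,14,15,9]
13>6: swap(0,4), hi=3 ⇒ [5,6,7,10,13,14,15,9]
5<6: swap(0,0), lo=1 mid=1 ⇒ [5,6,7,10,13,14,15,9]
6=6: mid=2
7>6: swap(2,3), hi=2 ⇒ [5,6,10,7,13,14,15,9]
10>6: swap(2,2), hi=1 ⇒ [5,6,10,7,13,14,15,9]
done. lo=1 hi=1; v=[5,6,10,7,13,14,15,9]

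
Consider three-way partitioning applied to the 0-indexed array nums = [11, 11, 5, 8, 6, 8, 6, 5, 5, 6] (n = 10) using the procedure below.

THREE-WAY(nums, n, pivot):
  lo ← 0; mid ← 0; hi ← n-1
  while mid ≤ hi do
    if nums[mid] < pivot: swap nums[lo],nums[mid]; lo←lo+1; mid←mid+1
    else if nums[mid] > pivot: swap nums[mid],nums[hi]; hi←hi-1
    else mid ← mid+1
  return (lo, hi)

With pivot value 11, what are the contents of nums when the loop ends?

lo=0 mid=0 hi=9
11=11: mid=1
11=11: mid=2
5<11: swap(0,2), lo=1 mid=3 ⇒ [5, 11, 11, 8, 6, 8, 6, 5, 5, 6]
8<11: swap(1,3), lo=2 mid=4 ⇒ [5, 8, 11, 11, 6, 8, 6, 5, 5, 6]
6<11: swap(2,4), lo=3 mid=5 ⇒ [5, 8, 6, 11, 11, 8, 6, 5, 5, 6]
8<11: swap(3,5), lo=4 mid=6 ⇒ [5, 8, 6, 8, 11, 11, 6, 5, 5, 6]
6<11: swap(4,6), lo=5 mid=7 ⇒ [5, 8, 6, 8, 6, 11, 11, 5, 5, 6]
5<11: swap(5,7), lo=6 mid=8 ⇒ [5, 8, 6, 8, 6, 5, 11, 11, 5, 6]
5<11: swap(6,8), lo=7 mid=9 ⇒ [5, 8, 6, 8, 6, 5, 5, 11, 11, 6]
6<11: swap(7,9), lo=8 mid=10 ⇒ [5, 8, 6, 8, 6, 5, 5, 6, 11, 11]
done. lo=8 hi=9; nums=[5, 8, 6, 8, 6, 5, 5, 6, 11, 11]

[5, 8, 6, 8, 6, 5, 5, 6, 11, 11]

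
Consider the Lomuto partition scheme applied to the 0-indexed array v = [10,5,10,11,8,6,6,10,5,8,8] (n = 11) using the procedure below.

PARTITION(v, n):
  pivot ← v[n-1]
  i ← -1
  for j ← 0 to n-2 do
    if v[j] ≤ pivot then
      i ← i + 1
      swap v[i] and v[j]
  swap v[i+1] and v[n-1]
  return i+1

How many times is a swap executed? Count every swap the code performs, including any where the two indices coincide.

pivot=8, i=-1
j=0: 10>8, skip
j=1: 5≤8, i=0, swap(0,1) ⇒ [5,10,10,11,8,6,6,10,5,8,8]
j=2: 10>8, skip
j=3: 11>8, skip
j=4: 8≤8, i=1, swap(1,4) ⇒ [5,8,10,11,10,6,6,10,5,8,8]
j=5: 6≤8, i=2, swap(2,5) ⇒ [5,8,6,11,10,10,6,10,5,8,8]
j=6: 6≤8, i=3, swap(3,6) ⇒ [5,8,6,6,10,10,11,10,5,8,8]
j=7: 10>8, skip
j=8: 5≤8, i=4, swap(4,8) ⇒ [5,8,6,6,5,10,11,10,10,8,8]
j=9: 8≤8, i=5, swap(5,9) ⇒ [5,8,6,6,5,8,11,10,10,10,8]
swap(6,10) ⇒ [5,8,6,6,5,8,8,10,10,10,11]; return 6

7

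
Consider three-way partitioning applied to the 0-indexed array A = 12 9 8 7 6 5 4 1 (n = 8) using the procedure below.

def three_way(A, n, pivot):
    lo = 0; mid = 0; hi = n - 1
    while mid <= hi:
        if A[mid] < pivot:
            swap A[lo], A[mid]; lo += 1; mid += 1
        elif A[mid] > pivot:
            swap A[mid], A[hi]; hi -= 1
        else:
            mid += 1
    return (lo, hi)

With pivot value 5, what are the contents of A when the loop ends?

pivot = 5; lo=0, mid=0, hi=7
A[mid]=12>5: swap A[0],A[7]; hi=6 → 1 9 8 7 6 5 4 12
A[mid]=1<5: swap A[0],A[0]; lo=1,mid=1 → 1 9 8 7 6 5 4 12
A[mid]=9>5: swap A[1],A[6]; hi=5 → 1 4 8 7 6 5 9 12
A[mid]=4<5: swap A[1],A[1]; lo=2,mid=2 → 1 4 8 7 6 5 9 12
A[mid]=8>5: swap A[2],A[5]; hi=4 → 1 4 5 7 6 8 9 12
A[mid]=5=5: mid=3
A[mid]=7>5: swap A[3],A[4]; hi=3 → 1 4 5 6 7 8 9 12
A[mid]=6>5: swap A[3],A[3]; hi=2 → 1 4 5 6 7 8 9 12
end: lo=2, hi=2; A = 1 4 5 6 7 8 9 12

1 4 5 6 7 8 9 12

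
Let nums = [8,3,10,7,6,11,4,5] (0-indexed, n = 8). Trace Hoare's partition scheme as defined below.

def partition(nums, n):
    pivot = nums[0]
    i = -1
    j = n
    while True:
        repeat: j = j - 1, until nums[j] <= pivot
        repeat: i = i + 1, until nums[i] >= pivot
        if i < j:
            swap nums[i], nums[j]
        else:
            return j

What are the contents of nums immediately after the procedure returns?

[5,3,4,7,6,11,10,8]

pivot=8
j stops at 7 (5), i stops at 0 (8); swap ⇒ [5,3,10,7,6,11,4,8]
j stops at 6 (4), i stops at 2 (10); swap ⇒ [5,3,4,7,6,11,10,8]
j stops at 4, i stops at 5; i≥j ⇒ return 4. nums=[5,3,4,7,6,11,10,8]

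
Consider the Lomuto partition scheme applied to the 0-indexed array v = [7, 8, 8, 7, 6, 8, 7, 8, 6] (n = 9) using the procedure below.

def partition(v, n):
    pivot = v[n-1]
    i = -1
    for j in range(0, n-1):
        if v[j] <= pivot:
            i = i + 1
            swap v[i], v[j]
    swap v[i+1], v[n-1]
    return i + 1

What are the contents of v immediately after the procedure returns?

[6, 6, 8, 7, 7, 8, 7, 8, 8]

pivot = v[8] = 6; i = -1
j=0: v[0]=7 > 6 → no swap
j=1: v[1]=8 > 6 → no swap
j=2: v[2]=8 > 6 → no swap
j=3: v[3]=7 > 6 → no swap
j=4: v[4]=6 ≤ 6 → i=0, swap v[0],v[4] → [6, 8, 8, 7, 7, 8, 7, 8, 6]
j=5: v[5]=8 > 6 → no swap
j=6: v[6]=7 > 6 → no swap
j=7: v[7]=8 > 6 → no swap
final swap v[1],v[8] → [6, 6, 8, 7, 7, 8, 7, 8, 8]; return 1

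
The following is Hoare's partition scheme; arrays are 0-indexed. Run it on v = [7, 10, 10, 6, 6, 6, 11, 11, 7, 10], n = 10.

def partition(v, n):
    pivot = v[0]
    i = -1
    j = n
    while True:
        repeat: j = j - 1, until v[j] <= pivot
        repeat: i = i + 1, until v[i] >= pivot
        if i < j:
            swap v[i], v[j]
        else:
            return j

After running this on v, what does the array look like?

pivot = v[0] = 7; i = -1, j = 10
j→8 (v[8]=7≤7), i→0 (v[0]=7≥7); i<j, swap → [7, 10, 10, 6, 6, 6, 11, 11, 7, 10]
j→5 (v[5]=6≤7), i→1 (v[1]=10≥7); i<j, swap → [7, 6, 10, 6, 6, 10, 11, 11, 7, 10]
j→4 (v[4]=6≤7), i→2 (v[2]=10≥7); i<j, swap → [7, 6, 6, 6, 10, 10, 11, 11, 7, 10]
j→3, i→4; i≥j, return j=3. v = [7, 6, 6, 6, 10, 10, 11, 11, 7, 10]

[7, 6, 6, 6, 10, 10, 11, 11, 7, 10]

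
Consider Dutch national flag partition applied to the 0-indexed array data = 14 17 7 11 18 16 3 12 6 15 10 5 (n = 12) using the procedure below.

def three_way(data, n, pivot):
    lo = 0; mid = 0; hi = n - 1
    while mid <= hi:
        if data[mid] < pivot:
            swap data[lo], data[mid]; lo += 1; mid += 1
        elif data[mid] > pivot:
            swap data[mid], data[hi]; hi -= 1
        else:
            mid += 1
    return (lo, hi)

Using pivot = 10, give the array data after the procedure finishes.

lo=0 mid=0 hi=11
14>10: swap(0,11), hi=10 ⇒ 5 17 7 11 18 16 3 12 6 15 10 14
5<10: swap(0,0), lo=1 mid=1 ⇒ 5 17 7 11 18 16 3 12 6 15 10 14
17>10: swap(1,10), hi=9 ⇒ 5 10 7 11 18 16 3 12 6 15 17 14
10=10: mid=2
7<10: swap(1,2), lo=2 mid=3 ⇒ 5 7 10 11 18 16 3 12 6 15 17 14
11>10: swap(3,9), hi=8 ⇒ 5 7 10 15 18 16 3 12 6 11 17 14
15>10: swap(3,8), hi=7 ⇒ 5 7 10 6 18 16 3 12 15 11 17 14
6<10: swap(2,3), lo=3 mid=4 ⇒ 5 7 6 10 18 16 3 12 15 11 17 14
18>10: swap(4,7), hi=6 ⇒ 5 7 6 10 12 16 3 18 15 11 17 14
12>10: swap(4,6), hi=5 ⇒ 5 7 6 10 3 16 12 18 15 11 17 14
3<10: swap(3,4), lo=4 mid=5 ⇒ 5 7 6 3 10 16 12 18 15 11 17 14
16>10: swap(5,5), hi=4 ⇒ 5 7 6 3 10 16 12 18 15 11 17 14
done. lo=4 hi=4; data=5 7 6 3 10 16 12 18 15 11 17 14

5 7 6 3 10 16 12 18 15 11 17 14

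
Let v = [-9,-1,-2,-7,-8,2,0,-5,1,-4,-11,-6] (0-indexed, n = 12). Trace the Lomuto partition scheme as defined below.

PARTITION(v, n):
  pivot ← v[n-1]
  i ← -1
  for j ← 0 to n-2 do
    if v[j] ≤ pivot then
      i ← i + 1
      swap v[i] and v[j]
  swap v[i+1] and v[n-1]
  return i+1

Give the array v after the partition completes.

pivot = v[11] = -6; i = -1
j=0: v[0]=-9 ≤ -6 → i=0, swap v[0],v[0] (no change) → [-9,-1,-2,-7,-8,2,0,-5,1,-4,-11,-6]
j=1: v[1]=-1 > -6 → no swap
j=2: v[2]=-2 > -6 → no swap
j=3: v[3]=-7 ≤ -6 → i=1, swap v[1],v[3] → [-9,-7,-2,-1,-8,2,0,-5,1,-4,-11,-6]
j=4: v[4]=-8 ≤ -6 → i=2, swap v[2],v[4] → [-9,-7,-8,-1,-2,2,0,-5,1,-4,-11,-6]
j=5: v[5]=2 > -6 → no swap
j=6: v[6]=0 > -6 → no swap
j=7: v[7]=-5 > -6 → no swap
j=8: v[8]=1 > -6 → no swap
j=9: v[9]=-4 > -6 → no swap
j=10: v[10]=-11 ≤ -6 → i=3, swap v[3],v[10] → [-9,-7,-8,-11,-2,2,0,-5,1,-4,-1,-6]
final swap v[4],v[11] → [-9,-7,-8,-11,-6,2,0,-5,1,-4,-1,-2]; return 4

[-9,-7,-8,-11,-6,2,0,-5,1,-4,-1,-2]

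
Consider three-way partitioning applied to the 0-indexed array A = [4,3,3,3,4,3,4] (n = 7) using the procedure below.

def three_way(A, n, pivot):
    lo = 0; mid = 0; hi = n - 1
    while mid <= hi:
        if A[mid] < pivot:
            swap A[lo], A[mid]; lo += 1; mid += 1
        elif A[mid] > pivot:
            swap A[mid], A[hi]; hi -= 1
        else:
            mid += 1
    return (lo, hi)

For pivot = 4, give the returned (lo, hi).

(4, 6)

pivot = 4; lo=0, mid=0, hi=6
A[mid]=4=4: mid=1
A[mid]=3<4: swap A[0],A[1]; lo=1,mid=2 → [3,4,3,3,4,3,4]
A[mid]=3<4: swap A[1],A[2]; lo=2,mid=3 → [3,3,4,3,4,3,4]
A[mid]=3<4: swap A[2],A[3]; lo=3,mid=4 → [3,3,3,4,4,3,4]
A[mid]=4=4: mid=5
A[mid]=3<4: swap A[3],A[5]; lo=4,mid=6 → [3,3,3,3,4,4,4]
A[mid]=4=4: mid=7
end: lo=4, hi=6; A = [3,3,3,3,4,4,4]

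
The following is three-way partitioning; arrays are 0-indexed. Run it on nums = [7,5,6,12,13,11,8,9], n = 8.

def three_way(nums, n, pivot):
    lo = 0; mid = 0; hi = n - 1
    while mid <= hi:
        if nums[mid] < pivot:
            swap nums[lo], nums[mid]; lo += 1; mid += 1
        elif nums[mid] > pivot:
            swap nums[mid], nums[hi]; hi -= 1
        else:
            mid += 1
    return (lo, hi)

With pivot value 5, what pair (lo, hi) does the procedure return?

lo=0 mid=0 hi=7
7>5: swap(0,7), hi=6 ⇒ [9,5,6,12,13,11,8,7]
9>5: swap(0,6), hi=5 ⇒ [8,5,6,12,13,11,9,7]
8>5: swap(0,5), hi=4 ⇒ [11,5,6,12,13,8,9,7]
11>5: swap(0,4), hi=3 ⇒ [13,5,6,12,11,8,9,7]
13>5: swap(0,3), hi=2 ⇒ [12,5,6,13,11,8,9,7]
12>5: swap(0,2), hi=1 ⇒ [6,5,12,13,11,8,9,7]
6>5: swap(0,1), hi=0 ⇒ [5,6,12,13,11,8,9,7]
5=5: mid=1
done. lo=0 hi=0; nums=[5,6,12,13,11,8,9,7]

(0, 0)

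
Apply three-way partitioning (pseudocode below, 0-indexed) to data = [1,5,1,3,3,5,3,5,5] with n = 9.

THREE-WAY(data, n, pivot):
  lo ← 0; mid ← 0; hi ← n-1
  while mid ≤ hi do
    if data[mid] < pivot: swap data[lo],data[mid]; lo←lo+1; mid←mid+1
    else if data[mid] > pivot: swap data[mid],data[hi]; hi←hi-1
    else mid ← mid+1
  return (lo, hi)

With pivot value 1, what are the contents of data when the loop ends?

pivot = 1; lo=0, mid=0, hi=8
data[mid]=1=1: mid=1
data[mid]=5>1: swap data[1],data[8]; hi=7 → [1,5,1,3,3,5,3,5,5]
data[mid]=5>1: swap data[1],data[7]; hi=6 → [1,5,1,3,3,5,3,5,5]
data[mid]=5>1: swap data[1],data[6]; hi=5 → [1,3,1,3,3,5,5,5,5]
data[mid]=3>1: swap data[1],data[5]; hi=4 → [1,5,1,3,3,3,5,5,5]
data[mid]=5>1: swap data[1],data[4]; hi=3 → [1,3,1,3,5,3,5,5,5]
data[mid]=3>1: swap data[1],data[3]; hi=2 → [1,3,1,3,5,3,5,5,5]
data[mid]=3>1: swap data[1],data[2]; hi=1 → [1,1,3,3,5,3,5,5,5]
data[mid]=1=1: mid=2
end: lo=0, hi=1; data = [1,1,3,3,5,3,5,5,5]

[1,1,3,3,5,3,5,5,5]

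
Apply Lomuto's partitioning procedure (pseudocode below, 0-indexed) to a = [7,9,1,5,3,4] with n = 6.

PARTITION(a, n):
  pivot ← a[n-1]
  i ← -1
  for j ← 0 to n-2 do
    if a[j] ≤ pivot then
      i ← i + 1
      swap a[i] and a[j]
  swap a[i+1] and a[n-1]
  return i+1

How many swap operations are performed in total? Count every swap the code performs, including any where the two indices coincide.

pivot=4, i=-1
j=0: 7>4, skip
j=1: 9>4, skip
j=2: 1≤4, i=0, swap(0,2) ⇒ [1,9,7,5,3,4]
j=3: 5>4, skip
j=4: 3≤4, i=1, swap(1,4) ⇒ [1,3,7,5,9,4]
swap(2,5) ⇒ [1,3,4,5,9,7]; return 2

3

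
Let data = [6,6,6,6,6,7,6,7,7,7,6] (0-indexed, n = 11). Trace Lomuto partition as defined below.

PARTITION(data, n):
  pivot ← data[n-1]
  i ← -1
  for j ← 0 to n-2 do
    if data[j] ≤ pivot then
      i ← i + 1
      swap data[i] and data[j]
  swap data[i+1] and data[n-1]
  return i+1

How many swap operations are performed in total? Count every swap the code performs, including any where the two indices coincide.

7

pivot = data[10] = 6; i = -1
j=0: data[0]=6 ≤ 6 → i=0, swap data[0],data[0] (no change) → [6,6,6,6,6,7,6,7,7,7,6]
j=1: data[1]=6 ≤ 6 → i=1, swap data[1],data[1] (no change) → [6,6,6,6,6,7,6,7,7,7,6]
j=2: data[2]=6 ≤ 6 → i=2, swap data[2],data[2] (no change) → [6,6,6,6,6,7,6,7,7,7,6]
j=3: data[3]=6 ≤ 6 → i=3, swap data[3],data[3] (no change) → [6,6,6,6,6,7,6,7,7,7,6]
j=4: data[4]=6 ≤ 6 → i=4, swap data[4],data[4] (no change) → [6,6,6,6,6,7,6,7,7,7,6]
j=5: data[5]=7 > 6 → no swap
j=6: data[6]=6 ≤ 6 → i=5, swap data[5],data[6] → [6,6,6,6,6,6,7,7,7,7,6]
j=7: data[7]=7 > 6 → no swap
j=8: data[8]=7 > 6 → no swap
j=9: data[9]=7 > 6 → no swap
final swap data[6],data[10] → [6,6,6,6,6,6,6,7,7,7,7]; return 6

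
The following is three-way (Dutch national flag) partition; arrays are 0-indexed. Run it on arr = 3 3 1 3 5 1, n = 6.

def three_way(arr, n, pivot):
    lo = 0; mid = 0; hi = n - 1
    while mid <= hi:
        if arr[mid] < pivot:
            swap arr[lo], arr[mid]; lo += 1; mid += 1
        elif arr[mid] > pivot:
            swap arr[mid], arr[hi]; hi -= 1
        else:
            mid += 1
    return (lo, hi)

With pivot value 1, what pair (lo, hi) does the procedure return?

lo=0 mid=0 hi=5
3>1: swap(0,5), hi=4 ⇒ 1 3 1 3 5 3
1=1: mid=1
3>1: swap(1,4), hi=3 ⇒ 1 5 1 3 3 3
5>1: swap(1,3), hi=2 ⇒ 1 3 1 5 3 3
3>1: swap(1,2), hi=1 ⇒ 1 1 3 5 3 3
1=1: mid=2
done. lo=0 hi=1; arr=1 1 3 5 3 3

(0, 1)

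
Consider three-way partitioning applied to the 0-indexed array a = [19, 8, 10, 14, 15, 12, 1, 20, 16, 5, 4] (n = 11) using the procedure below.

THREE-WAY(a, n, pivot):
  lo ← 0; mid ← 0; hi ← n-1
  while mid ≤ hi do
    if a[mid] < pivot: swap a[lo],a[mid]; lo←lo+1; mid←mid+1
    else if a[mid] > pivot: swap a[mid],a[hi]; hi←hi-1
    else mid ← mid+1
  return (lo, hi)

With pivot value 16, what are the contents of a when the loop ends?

[4, 8, 10, 14, 15, 12, 1, 5, 16, 20, 19]

pivot = 16; lo=0, mid=0, hi=10
a[mid]=19>16: swap a[0],a[10]; hi=9 → [4, 8, 10, 14, 15, 12, 1, 20, 16, 5, 19]
a[mid]=4<16: swap a[0],a[0]; lo=1,mid=1 → [4, 8, 10, 14, 15, 12, 1, 20, 16, 5, 19]
a[mid]=8<16: swap a[1],a[1]; lo=2,mid=2 → [4, 8, 10, 14, 15, 12, 1, 20, 16, 5, 19]
a[mid]=10<16: swap a[2],a[2]; lo=3,mid=3 → [4, 8, 10, 14, 15, 12, 1, 20, 16, 5, 19]
a[mid]=14<16: swap a[3],a[3]; lo=4,mid=4 → [4, 8, 10, 14, 15, 12, 1, 20, 16, 5, 19]
a[mid]=15<16: swap a[4],a[4]; lo=5,mid=5 → [4, 8, 10, 14, 15, 12, 1, 20, 16, 5, 19]
a[mid]=12<16: swap a[5],a[5]; lo=6,mid=6 → [4, 8, 10, 14, 15, 12, 1, 20, 16, 5, 19]
a[mid]=1<16: swap a[6],a[6]; lo=7,mid=7 → [4, 8, 10, 14, 15, 12, 1, 20, 16, 5, 19]
a[mid]=20>16: swap a[7],a[9]; hi=8 → [4, 8, 10, 14, 15, 12, 1, 5, 16, 20, 19]
a[mid]=5<16: swap a[7],a[7]; lo=8,mid=8 → [4, 8, 10, 14, 15, 12, 1, 5, 16, 20, 19]
a[mid]=16=16: mid=9
end: lo=8, hi=8; a = [4, 8, 10, 14, 15, 12, 1, 5, 16, 20, 19]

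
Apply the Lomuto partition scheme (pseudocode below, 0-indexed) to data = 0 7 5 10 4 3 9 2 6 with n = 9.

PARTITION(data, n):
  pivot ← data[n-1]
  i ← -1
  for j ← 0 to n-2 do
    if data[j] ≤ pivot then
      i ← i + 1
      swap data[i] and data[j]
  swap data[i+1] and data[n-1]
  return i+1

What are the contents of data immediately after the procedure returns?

pivot = data[8] = 6; i = -1
j=0: data[0]=0 ≤ 6 → i=0, swap data[0],data[0] (no change) → 0 7 5 10 4 3 9 2 6
j=1: data[1]=7 > 6 → no swap
j=2: data[2]=5 ≤ 6 → i=1, swap data[1],data[2] → 0 5 7 10 4 3 9 2 6
j=3: data[3]=10 > 6 → no swap
j=4: data[4]=4 ≤ 6 → i=2, swap data[2],data[4] → 0 5 4 10 7 3 9 2 6
j=5: data[5]=3 ≤ 6 → i=3, swap data[3],data[5] → 0 5 4 3 7 10 9 2 6
j=6: data[6]=9 > 6 → no swap
j=7: data[7]=2 ≤ 6 → i=4, swap data[4],data[7] → 0 5 4 3 2 10 9 7 6
final swap data[5],data[8] → 0 5 4 3 2 6 9 7 10; return 5

0 5 4 3 2 6 9 7 10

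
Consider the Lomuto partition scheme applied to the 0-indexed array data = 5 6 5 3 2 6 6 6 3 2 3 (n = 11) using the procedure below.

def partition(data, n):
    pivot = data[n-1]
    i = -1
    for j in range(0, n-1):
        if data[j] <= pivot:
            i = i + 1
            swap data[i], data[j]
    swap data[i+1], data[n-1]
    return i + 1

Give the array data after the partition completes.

3 2 3 2 3 6 6 6 5 5 6

pivot=3, i=-1
j=0: 5>3, skip
j=1: 6>3, skip
j=2: 5>3, skip
j=3: 3≤3, i=0, swap(0,3) ⇒ 3 6 5 5 2 6 6 6 3 2 3
j=4: 2≤3, i=1, swap(1,4) ⇒ 3 2 5 5 6 6 6 6 3 2 3
j=5: 6>3, skip
j=6: 6>3, skip
j=7: 6>3, skip
j=8: 3≤3, i=2, swap(2,8) ⇒ 3 2 3 5 6 6 6 6 5 2 3
j=9: 2≤3, i=3, swap(3,9) ⇒ 3 2 3 2 6 6 6 6 5 5 3
swap(4,10) ⇒ 3 2 3 2 3 6 6 6 5 5 6; return 4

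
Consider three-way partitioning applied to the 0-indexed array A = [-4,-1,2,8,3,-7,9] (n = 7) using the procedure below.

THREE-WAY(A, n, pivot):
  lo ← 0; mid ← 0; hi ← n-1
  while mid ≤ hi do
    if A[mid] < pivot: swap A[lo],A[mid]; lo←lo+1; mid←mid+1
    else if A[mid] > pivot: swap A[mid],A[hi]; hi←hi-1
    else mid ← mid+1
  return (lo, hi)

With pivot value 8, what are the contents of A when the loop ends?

[-4,-1,2,3,-7,8,9]

lo=0 mid=0 hi=6
-4<8: swap(0,0), lo=1 mid=1 ⇒ [-4,-1,2,8,3,-7,9]
-1<8: swap(1,1), lo=2 mid=2 ⇒ [-4,-1,2,8,3,-7,9]
2<8: swap(2,2), lo=3 mid=3 ⇒ [-4,-1,2,8,3,-7,9]
8=8: mid=4
3<8: swap(3,4), lo=4 mid=5 ⇒ [-4,-1,2,3,8,-7,9]
-7<8: swap(4,5), lo=5 mid=6 ⇒ [-4,-1,2,3,-7,8,9]
9>8: swap(6,6), hi=5 ⇒ [-4,-1,2,3,-7,8,9]
done. lo=5 hi=5; A=[-4,-1,2,3,-7,8,9]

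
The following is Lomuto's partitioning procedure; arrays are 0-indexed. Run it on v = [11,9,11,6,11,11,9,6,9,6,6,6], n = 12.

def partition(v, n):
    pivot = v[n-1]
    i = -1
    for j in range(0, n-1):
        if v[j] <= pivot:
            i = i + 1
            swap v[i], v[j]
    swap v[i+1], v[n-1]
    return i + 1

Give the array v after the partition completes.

[6,6,6,6,6,11,9,9,9,11,11,11]

pivot = v[11] = 6; i = -1
j=0: v[0]=11 > 6 → no swap
j=1: v[1]=9 > 6 → no swap
j=2: v[2]=11 > 6 → no swap
j=3: v[3]=6 ≤ 6 → i=0, swap v[0],v[3] → [6,9,11,11,11,11,9,6,9,6,6,6]
j=4: v[4]=11 > 6 → no swap
j=5: v[5]=11 > 6 → no swap
j=6: v[6]=9 > 6 → no swap
j=7: v[7]=6 ≤ 6 → i=1, swap v[1],v[7] → [6,6,11,11,11,11,9,9,9,6,6,6]
j=8: v[8]=9 > 6 → no swap
j=9: v[9]=6 ≤ 6 → i=2, swap v[2],v[9] → [6,6,6,11,11,11,9,9,9,11,6,6]
j=10: v[10]=6 ≤ 6 → i=3, swap v[3],v[10] → [6,6,6,6,11,11,9,9,9,11,11,6]
final swap v[4],v[11] → [6,6,6,6,6,11,9,9,9,11,11,11]; return 4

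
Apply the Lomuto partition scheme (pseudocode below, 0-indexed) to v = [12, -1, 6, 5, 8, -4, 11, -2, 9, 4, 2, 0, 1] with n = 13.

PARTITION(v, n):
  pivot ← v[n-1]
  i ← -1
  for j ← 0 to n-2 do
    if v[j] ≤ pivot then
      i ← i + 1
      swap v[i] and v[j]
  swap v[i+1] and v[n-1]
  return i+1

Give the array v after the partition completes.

[-1, -4, -2, 0, 1, 12, 11, 6, 9, 4, 2, 5, 8]

pivot = v[12] = 1; i = -1
j=0: v[0]=12 > 1 → no swap
j=1: v[1]=-1 ≤ 1 → i=0, swap v[0],v[1] → [-1, 12, 6, 5, 8, -4, 11, -2, 9, 4, 2, 0, 1]
j=2: v[2]=6 > 1 → no swap
j=3: v[3]=5 > 1 → no swap
j=4: v[4]=8 > 1 → no swap
j=5: v[5]=-4 ≤ 1 → i=1, swap v[1],v[5] → [-1, -4, 6, 5, 8, 12, 11, -2, 9, 4, 2, 0, 1]
j=6: v[6]=11 > 1 → no swap
j=7: v[7]=-2 ≤ 1 → i=2, swap v[2],v[7] → [-1, -4, -2, 5, 8, 12, 11, 6, 9, 4, 2, 0, 1]
j=8: v[8]=9 > 1 → no swap
j=9: v[9]=4 > 1 → no swap
j=10: v[10]=2 > 1 → no swap
j=11: v[11]=0 ≤ 1 → i=3, swap v[3],v[11] → [-1, -4, -2, 0, 8, 12, 11, 6, 9, 4, 2, 5, 1]
final swap v[4],v[12] → [-1, -4, -2, 0, 1, 12, 11, 6, 9, 4, 2, 5, 8]; return 4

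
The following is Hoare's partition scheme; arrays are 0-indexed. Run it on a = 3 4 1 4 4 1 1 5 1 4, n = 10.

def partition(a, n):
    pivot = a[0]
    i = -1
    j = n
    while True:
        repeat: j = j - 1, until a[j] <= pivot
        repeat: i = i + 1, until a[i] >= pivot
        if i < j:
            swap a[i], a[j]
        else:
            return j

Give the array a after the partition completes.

pivot = a[0] = 3; i = -1, j = 10
j→8 (a[8]=1≤3), i→0 (a[0]=3≥3); i<j, swap → 1 4 1 4 4 1 1 5 3 4
j→6 (a[6]=1≤3), i→1 (a[1]=4≥3); i<j, swap → 1 1 1 4 4 1 4 5 3 4
j→5 (a[5]=1≤3), i→3 (a[3]=4≥3); i<j, swap → 1 1 1 1 4 4 4 5 3 4
j→3, i→4; i≥j, return j=3. a = 1 1 1 1 4 4 4 5 3 4

1 1 1 1 4 4 4 5 3 4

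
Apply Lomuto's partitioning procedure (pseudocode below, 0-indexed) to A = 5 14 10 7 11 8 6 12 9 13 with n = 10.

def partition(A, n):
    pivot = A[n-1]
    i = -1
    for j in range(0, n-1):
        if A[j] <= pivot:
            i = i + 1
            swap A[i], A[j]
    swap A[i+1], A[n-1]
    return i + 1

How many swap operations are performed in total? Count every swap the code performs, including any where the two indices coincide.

9

pivot=13, i=-1
j=0: 5≤13, i=0, swap(0,0) ⇒ 5 14 10 7 11 8 6 12 9 13
j=1: 14>13, skip
j=2: 10≤13, i=1, swap(1,2) ⇒ 5 10 14 7 11 8 6 12 9 13
j=3: 7≤13, i=2, swap(2,3) ⇒ 5 10 7 14 11 8 6 12 9 13
j=4: 11≤13, i=3, swap(3,4) ⇒ 5 10 7 11 14 8 6 12 9 13
j=5: 8≤13, i=4, swap(4,5) ⇒ 5 10 7 11 8 14 6 12 9 13
j=6: 6≤13, i=5, swap(5,6) ⇒ 5 10 7 11 8 6 14 12 9 13
j=7: 12≤13, i=6, swap(6,7) ⇒ 5 10 7 11 8 6 12 14 9 13
j=8: 9≤13, i=7, swap(7,8) ⇒ 5 10 7 11 8 6 12 9 14 13
swap(8,9) ⇒ 5 10 7 11 8 6 12 9 13 14; return 8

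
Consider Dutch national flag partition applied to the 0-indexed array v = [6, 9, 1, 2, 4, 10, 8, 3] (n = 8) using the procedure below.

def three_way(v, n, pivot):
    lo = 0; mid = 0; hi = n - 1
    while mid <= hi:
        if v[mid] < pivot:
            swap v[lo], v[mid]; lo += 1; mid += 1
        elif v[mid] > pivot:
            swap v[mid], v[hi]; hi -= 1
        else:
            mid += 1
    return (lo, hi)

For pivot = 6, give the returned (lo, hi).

(4, 4)

pivot = 6; lo=0, mid=0, hi=7
v[mid]=6=6: mid=1
v[mid]=9>6: swap v[1],v[7]; hi=6 → [6, 3, 1, 2, 4, 10, 8, 9]
v[mid]=3<6: swap v[0],v[1]; lo=1,mid=2 → [3, 6, 1, 2, 4, 10, 8, 9]
v[mid]=1<6: swap v[1],v[2]; lo=2,mid=3 → [3, 1, 6, 2, 4, 10, 8, 9]
v[mid]=2<6: swap v[2],v[3]; lo=3,mid=4 → [3, 1, 2, 6, 4, 10, 8, 9]
v[mid]=4<6: swap v[3],v[4]; lo=4,mid=5 → [3, 1, 2, 4, 6, 10, 8, 9]
v[mid]=10>6: swap v[5],v[6]; hi=5 → [3, 1, 2, 4, 6, 8, 10, 9]
v[mid]=8>6: swap v[5],v[5]; hi=4 → [3, 1, 2, 4, 6, 8, 10, 9]
end: lo=4, hi=4; v = [3, 1, 2, 4, 6, 8, 10, 9]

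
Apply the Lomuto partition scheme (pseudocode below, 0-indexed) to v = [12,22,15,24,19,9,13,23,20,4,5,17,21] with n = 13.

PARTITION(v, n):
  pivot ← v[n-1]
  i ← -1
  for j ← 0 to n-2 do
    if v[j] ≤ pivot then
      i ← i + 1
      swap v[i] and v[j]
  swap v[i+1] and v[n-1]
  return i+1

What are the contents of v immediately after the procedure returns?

[12,15,19,9,13,20,4,5,17,21,23,24,22]

pivot=21, i=-1
j=0: 12≤21, i=0, swap(0,0) ⇒ [12,22,15,24,19,9,13,23,20,4,5,17,21]
j=1: 22>21, skip
j=2: 15≤21, i=1, swap(1,2) ⇒ [12,15,22,24,19,9,13,23,20,4,5,17,21]
j=3: 24>21, skip
j=4: 19≤21, i=2, swap(2,4) ⇒ [12,15,19,24,22,9,13,23,20,4,5,17,21]
j=5: 9≤21, i=3, swap(3,5) ⇒ [12,15,19,9,22,24,13,23,20,4,5,17,21]
j=6: 13≤21, i=4, swap(4,6) ⇒ [12,15,19,9,13,24,22,23,20,4,5,17,21]
j=7: 23>21, skip
j=8: 20≤21, i=5, swap(5,8) ⇒ [12,15,19,9,13,20,22,23,24,4,5,17,21]
j=9: 4≤21, i=6, swap(6,9) ⇒ [12,15,19,9,13,20,4,23,24,22,5,17,21]
j=10: 5≤21, i=7, swap(7,10) ⇒ [12,15,19,9,13,20,4,5,24,22,23,17,21]
j=11: 17≤21, i=8, swap(8,11) ⇒ [12,15,19,9,13,20,4,5,17,22,23,24,21]
swap(9,12) ⇒ [12,15,19,9,13,20,4,5,17,21,23,24,22]; return 9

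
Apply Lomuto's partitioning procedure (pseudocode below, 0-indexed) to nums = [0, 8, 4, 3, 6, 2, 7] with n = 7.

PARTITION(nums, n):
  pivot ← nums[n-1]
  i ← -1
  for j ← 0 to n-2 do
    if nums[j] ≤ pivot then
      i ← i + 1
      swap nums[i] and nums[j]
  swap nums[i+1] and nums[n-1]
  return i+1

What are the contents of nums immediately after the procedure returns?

[0, 4, 3, 6, 2, 7, 8]

pivot = nums[6] = 7; i = -1
j=0: nums[0]=0 ≤ 7 → i=0, swap nums[0],nums[0] (no change) → [0, 8, 4, 3, 6, 2, 7]
j=1: nums[1]=8 > 7 → no swap
j=2: nums[2]=4 ≤ 7 → i=1, swap nums[1],nums[2] → [0, 4, 8, 3, 6, 2, 7]
j=3: nums[3]=3 ≤ 7 → i=2, swap nums[2],nums[3] → [0, 4, 3, 8, 6, 2, 7]
j=4: nums[4]=6 ≤ 7 → i=3, swap nums[3],nums[4] → [0, 4, 3, 6, 8, 2, 7]
j=5: nums[5]=2 ≤ 7 → i=4, swap nums[4],nums[5] → [0, 4, 3, 6, 2, 8, 7]
final swap nums[5],nums[6] → [0, 4, 3, 6, 2, 7, 8]; return 5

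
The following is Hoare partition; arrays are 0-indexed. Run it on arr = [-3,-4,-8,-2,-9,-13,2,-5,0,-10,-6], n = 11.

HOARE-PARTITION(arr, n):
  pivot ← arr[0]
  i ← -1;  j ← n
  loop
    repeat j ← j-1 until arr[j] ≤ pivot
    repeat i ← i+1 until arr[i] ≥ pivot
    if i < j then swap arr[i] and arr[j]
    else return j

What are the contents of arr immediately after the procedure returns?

[-6,-4,-8,-10,-9,-13,-5,2,0,-2,-3]

pivot=-3
j stops at 10 (-6), i stops at 0 (-3); swap ⇒ [-6,-4,-8,-2,-9,-13,2,-5,0,-10,-3]
j stops at 9 (-10), i stops at 3 (-2); swap ⇒ [-6,-4,-8,-10,-9,-13,2,-5,0,-2,-3]
j stops at 7 (-5), i stops at 6 (2); swap ⇒ [-6,-4,-8,-10,-9,-13,-5,2,0,-2,-3]
j stops at 6, i stops at 7; i≥j ⇒ return 6. arr=[-6,-4,-8,-10,-9,-13,-5,2,0,-2,-3]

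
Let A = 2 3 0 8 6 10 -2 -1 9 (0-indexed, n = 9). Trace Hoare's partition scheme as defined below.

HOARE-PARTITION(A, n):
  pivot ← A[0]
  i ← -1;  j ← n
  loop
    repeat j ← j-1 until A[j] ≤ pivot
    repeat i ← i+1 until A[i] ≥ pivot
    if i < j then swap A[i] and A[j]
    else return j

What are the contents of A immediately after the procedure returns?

-1 -2 0 8 6 10 3 2 9

pivot=2
j stops at 7 (-1), i stops at 0 (2); swap ⇒ -1 3 0 8 6 10 -2 2 9
j stops at 6 (-2), i stops at 1 (3); swap ⇒ -1 -2 0 8 6 10 3 2 9
j stops at 2, i stops at 3; i≥j ⇒ return 2. A=-1 -2 0 8 6 10 3 2 9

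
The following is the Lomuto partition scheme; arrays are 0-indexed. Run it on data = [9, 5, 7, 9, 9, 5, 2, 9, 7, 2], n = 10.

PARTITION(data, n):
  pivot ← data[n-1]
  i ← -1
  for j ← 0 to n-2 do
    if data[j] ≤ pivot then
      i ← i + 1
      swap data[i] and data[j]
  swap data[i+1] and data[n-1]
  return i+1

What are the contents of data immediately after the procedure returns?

pivot = data[9] = 2; i = -1
j=0: data[0]=9 > 2 → no swap
j=1: data[1]=5 > 2 → no swap
j=2: data[2]=7 > 2 → no swap
j=3: data[3]=9 > 2 → no swap
j=4: data[4]=9 > 2 → no swap
j=5: data[5]=5 > 2 → no swap
j=6: data[6]=2 ≤ 2 → i=0, swap data[0],data[6] → [2, 5, 7, 9, 9, 5, 9, 9, 7, 2]
j=7: data[7]=9 > 2 → no swap
j=8: data[8]=7 > 2 → no swap
final swap data[1],data[9] → [2, 2, 7, 9, 9, 5, 9, 9, 7, 5]; return 1

[2, 2, 7, 9, 9, 5, 9, 9, 7, 5]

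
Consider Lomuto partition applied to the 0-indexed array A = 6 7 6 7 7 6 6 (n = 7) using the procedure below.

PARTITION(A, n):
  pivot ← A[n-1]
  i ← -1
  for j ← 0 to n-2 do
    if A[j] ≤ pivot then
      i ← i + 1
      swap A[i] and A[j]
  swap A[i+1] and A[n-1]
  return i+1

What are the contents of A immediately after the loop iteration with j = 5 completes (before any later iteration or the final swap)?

6 6 6 7 7 7 6

pivot=6, i=-1
j=0: 6≤6, i=0, swap(0,0) ⇒ 6 7 6 7 7 6 6
j=1: 7>6, skip
j=2: 6≤6, i=1, swap(1,2) ⇒ 6 6 7 7 7 6 6
j=3: 7>6, skip
j=4: 7>6, skip
j=5: 6≤6, i=2, swap(2,5) ⇒ 6 6 6 7 7 7 6
(after j=5) A = 6 6 6 7 7 7 6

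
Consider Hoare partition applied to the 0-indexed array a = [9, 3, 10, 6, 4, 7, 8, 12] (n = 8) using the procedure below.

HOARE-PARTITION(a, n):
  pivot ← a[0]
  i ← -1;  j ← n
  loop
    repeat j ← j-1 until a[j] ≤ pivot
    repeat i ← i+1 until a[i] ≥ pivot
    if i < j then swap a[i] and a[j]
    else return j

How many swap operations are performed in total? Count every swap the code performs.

2

pivot=9
j stops at 6 (8), i stops at 0 (9); swap ⇒ [8, 3, 10, 6, 4, 7, 9, 12]
j stops at 5 (7), i stops at 2 (10); swap ⇒ [8, 3, 7, 6, 4, 10, 9, 12]
j stops at 4, i stops at 5; i≥j ⇒ return 4. a=[8, 3, 7, 6, 4, 10, 9, 12]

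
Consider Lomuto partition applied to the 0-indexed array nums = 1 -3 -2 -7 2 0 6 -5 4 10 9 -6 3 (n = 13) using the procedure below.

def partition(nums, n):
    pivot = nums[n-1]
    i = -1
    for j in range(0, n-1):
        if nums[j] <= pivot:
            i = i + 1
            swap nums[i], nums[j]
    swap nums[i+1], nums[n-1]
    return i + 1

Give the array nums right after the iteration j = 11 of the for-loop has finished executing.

pivot = nums[12] = 3; i = -1
j=0: nums[0]=1 ≤ 3 → i=0, swap nums[0],nums[0] (no change) → 1 -3 -2 -7 2 0 6 -5 4 10 9 -6 3
j=1: nums[1]=-3 ≤ 3 → i=1, swap nums[1],nums[1] (no change) → 1 -3 -2 -7 2 0 6 -5 4 10 9 -6 3
j=2: nums[2]=-2 ≤ 3 → i=2, swap nums[2],nums[2] (no change) → 1 -3 -2 -7 2 0 6 -5 4 10 9 -6 3
j=3: nums[3]=-7 ≤ 3 → i=3, swap nums[3],nums[3] (no change) → 1 -3 -2 -7 2 0 6 -5 4 10 9 -6 3
j=4: nums[4]=2 ≤ 3 → i=4, swap nums[4],nums[4] (no change) → 1 -3 -2 -7 2 0 6 -5 4 10 9 -6 3
j=5: nums[5]=0 ≤ 3 → i=5, swap nums[5],nums[5] (no change) → 1 -3 -2 -7 2 0 6 -5 4 10 9 -6 3
j=6: nums[6]=6 > 3 → no swap
j=7: nums[7]=-5 ≤ 3 → i=6, swap nums[6],nums[7] → 1 -3 -2 -7 2 0 -5 6 4 10 9 -6 3
j=8: nums[8]=4 > 3 → no swap
j=9: nums[9]=10 > 3 → no swap
j=10: nums[10]=9 > 3 → no swap
j=11: nums[11]=-6 ≤ 3 → i=7, swap nums[7],nums[11] → 1 -3 -2 -7 2 0 -5 -6 4 10 9 6 3
(after j=11) nums = 1 -3 -2 -7 2 0 -5 -6 4 10 9 6 3

1 -3 -2 -7 2 0 -5 -6 4 10 9 6 3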